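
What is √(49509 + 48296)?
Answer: √97805 ≈ 312.74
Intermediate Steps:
√(49509 + 48296) = √97805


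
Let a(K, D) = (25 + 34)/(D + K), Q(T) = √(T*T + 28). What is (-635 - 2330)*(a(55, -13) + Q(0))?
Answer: -174935/42 - 5930*√7 ≈ -19854.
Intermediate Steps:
Q(T) = √(28 + T²) (Q(T) = √(T² + 28) = √(28 + T²))
a(K, D) = 59/(D + K)
(-635 - 2330)*(a(55, -13) + Q(0)) = (-635 - 2330)*(59/(-13 + 55) + √(28 + 0²)) = -2965*(59/42 + √(28 + 0)) = -2965*(59*(1/42) + √28) = -2965*(59/42 + 2*√7) = -174935/42 - 5930*√7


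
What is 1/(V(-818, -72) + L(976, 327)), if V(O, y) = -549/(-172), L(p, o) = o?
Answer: 172/56793 ≈ 0.0030285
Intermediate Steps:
V(O, y) = 549/172 (V(O, y) = -549*(-1/172) = 549/172)
1/(V(-818, -72) + L(976, 327)) = 1/(549/172 + 327) = 1/(56793/172) = 172/56793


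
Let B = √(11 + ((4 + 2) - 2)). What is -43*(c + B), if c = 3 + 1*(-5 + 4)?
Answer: -86 - 43*√15 ≈ -252.54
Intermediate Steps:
B = √15 (B = √(11 + (6 - 2)) = √(11 + 4) = √15 ≈ 3.8730)
c = 2 (c = 3 + 1*(-1) = 3 - 1 = 2)
-43*(c + B) = -43*(2 + √15) = -86 - 43*√15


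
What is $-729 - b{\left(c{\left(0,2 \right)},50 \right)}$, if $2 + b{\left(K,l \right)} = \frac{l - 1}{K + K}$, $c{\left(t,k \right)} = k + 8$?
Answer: $- \frac{14589}{20} \approx -729.45$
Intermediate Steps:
$c{\left(t,k \right)} = 8 + k$
$b{\left(K,l \right)} = -2 + \frac{-1 + l}{2 K}$ ($b{\left(K,l \right)} = -2 + \frac{l - 1}{K + K} = -2 + \frac{-1 + l}{2 K}$)
$-729 - b{\left(c{\left(0,2 \right)},50 \right)} = -729 - \frac{-1 + 50 - 4 \left(8 + 2\right)}{2 \left(8 + 2\right)} = -729 - \frac{-1 + 50 - 40}{2 \cdot 10} = -729 - \frac{1}{2} \cdot \frac{1}{10} \left(-1 + 50 - 40\right) = -729 - \frac{1}{2} \cdot \frac{1}{10} \cdot 9 = -729 - \frac{9}{20} = - \frac{14589}{20}$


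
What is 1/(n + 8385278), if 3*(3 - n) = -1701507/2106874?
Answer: 2106874/17666731088763 ≈ 1.1926e-7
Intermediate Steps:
n = 6887791/2106874 (n = 3 - (-567169)/2106874 = 3 - ⅓*(-1701507/2106874) = 3 + 567169/2106874 = 6887791/2106874 ≈ 3.2692)
1/(n + 8385278) = 1/(6887791/2106874 + 8385278) = 1/(17666731088763/2106874) = 2106874/17666731088763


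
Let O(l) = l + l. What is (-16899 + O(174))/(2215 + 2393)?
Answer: -1839/512 ≈ -3.5918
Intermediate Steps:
O(l) = 2*l
(-16899 + O(174))/(2215 + 2393) = (-16899 + 2*174)/(2215 + 2393) = (-16899 + 348)/4608 = -16551*1/4608 = -1839/512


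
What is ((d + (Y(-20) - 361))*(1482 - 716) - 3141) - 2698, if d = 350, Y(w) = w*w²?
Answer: -6142265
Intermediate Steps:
Y(w) = w³
((d + (Y(-20) - 361))*(1482 - 716) - 3141) - 2698 = ((350 + ((-20)³ - 361))*(1482 - 716) - 3141) - 2698 = ((350 + (-8000 - 361))*766 - 3141) - 2698 = ((350 - 8361)*766 - 3141) - 2698 = (-8011*766 - 3141) - 2698 = (-6136426 - 3141) - 2698 = -6139567 - 2698 = -6142265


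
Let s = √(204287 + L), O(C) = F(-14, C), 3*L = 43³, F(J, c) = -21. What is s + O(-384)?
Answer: -21 + 4*√129819/3 ≈ 459.41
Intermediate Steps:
L = 79507/3 (L = (⅓)*43³ = (⅓)*79507 = 79507/3 ≈ 26502.)
O(C) = -21
s = 4*√129819/3 (s = √(204287 + 79507/3) = √(692368/3) = 4*√129819/3 ≈ 480.41)
s + O(-384) = 4*√129819/3 - 21 = -21 + 4*√129819/3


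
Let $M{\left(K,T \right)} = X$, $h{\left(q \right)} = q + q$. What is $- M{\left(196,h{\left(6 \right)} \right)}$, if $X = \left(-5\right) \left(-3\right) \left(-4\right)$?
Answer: $60$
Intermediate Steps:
$h{\left(q \right)} = 2 q$
$X = -60$ ($X = 15 \left(-4\right) = -60$)
$M{\left(K,T \right)} = -60$
$- M{\left(196,h{\left(6 \right)} \right)} = \left(-1\right) \left(-60\right) = 60$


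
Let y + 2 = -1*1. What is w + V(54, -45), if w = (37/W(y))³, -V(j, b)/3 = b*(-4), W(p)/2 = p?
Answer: -167293/216 ≈ -774.50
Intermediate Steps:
y = -3 (y = -2 - 1*1 = -2 - 1 = -3)
W(p) = 2*p
V(j, b) = 12*b (V(j, b) = -3*b*(-4) = -(-12)*b = 12*b)
w = -50653/216 (w = (37/((2*(-3))))³ = (37/(-6))³ = (37*(-⅙))³ = (-37/6)³ = -50653/216 ≈ -234.50)
w + V(54, -45) = -50653/216 + 12*(-45) = -50653/216 - 540 = -167293/216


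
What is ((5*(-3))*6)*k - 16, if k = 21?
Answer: -1906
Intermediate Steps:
((5*(-3))*6)*k - 16 = ((5*(-3))*6)*21 - 16 = -15*6*21 - 16 = -90*21 - 16 = -1890 - 16 = -1906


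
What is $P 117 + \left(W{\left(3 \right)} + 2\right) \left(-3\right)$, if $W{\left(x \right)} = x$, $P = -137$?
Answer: $-16044$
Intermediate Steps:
$P 117 + \left(W{\left(3 \right)} + 2\right) \left(-3\right) = \left(-137\right) 117 + \left(3 + 2\right) \left(-3\right) = -16029 + 5 \left(-3\right) = -16029 - 15 = -16044$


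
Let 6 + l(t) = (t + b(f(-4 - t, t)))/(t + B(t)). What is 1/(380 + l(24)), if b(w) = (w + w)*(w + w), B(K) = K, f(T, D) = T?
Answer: 6/2639 ≈ 0.0022736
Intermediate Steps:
b(w) = 4*w**2 (b(w) = (2*w)*(2*w) = 4*w**2)
l(t) = -6 + (t + 4*(-4 - t)**2)/(2*t) (l(t) = -6 + (t + 4*(-4 - t)**2)/(t + t) = -6 + (t + 4*(-4 - t)**2)/((2*t)) = -6 + (t + 4*(-4 - t)**2)*(1/(2*t)) = -6 + (t + 4*(-4 - t)**2)/(2*t))
1/(380 + l(24)) = 1/(380 + (-11/2 + 2*(4 + 24)**2/24)) = 1/(380 + (-11/2 + 2*(1/24)*28**2)) = 1/(380 + (-11/2 + 2*(1/24)*784)) = 1/(380 + (-11/2 + 196/3)) = 1/(380 + 359/6) = 1/(2639/6) = 6/2639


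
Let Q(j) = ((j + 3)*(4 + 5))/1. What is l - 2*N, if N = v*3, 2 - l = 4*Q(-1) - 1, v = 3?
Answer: -87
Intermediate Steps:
Q(j) = 27 + 9*j (Q(j) = ((3 + j)*9)*1 = (27 + 9*j)*1 = 27 + 9*j)
l = -69 (l = 2 - (4*(27 + 9*(-1)) - 1) = 2 - (4*(27 - 9) - 1) = 2 - (4*18 - 1) = 2 - (72 - 1) = 2 - 1*71 = 2 - 71 = -69)
N = 9 (N = 3*3 = 9)
l - 2*N = -69 - 2*9 = -69 - 18 = -87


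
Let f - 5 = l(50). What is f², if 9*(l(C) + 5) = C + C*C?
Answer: 722500/9 ≈ 80278.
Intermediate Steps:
l(C) = -5 + C/9 + C²/9 (l(C) = -5 + (C + C*C)/9 = -5 + (C + C²)/9 = -5 + (C/9 + C²/9) = -5 + C/9 + C²/9)
f = 850/3 (f = 5 + (-5 + (⅑)*50 + (⅑)*50²) = 5 + (-5 + 50/9 + (⅑)*2500) = 5 + (-5 + 50/9 + 2500/9) = 5 + 835/3 = 850/3 ≈ 283.33)
f² = (850/3)² = 722500/9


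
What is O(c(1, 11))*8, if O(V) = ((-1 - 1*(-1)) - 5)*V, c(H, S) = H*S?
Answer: -440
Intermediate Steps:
O(V) = -5*V (O(V) = ((-1 + 1) - 5)*V = (0 - 5)*V = -5*V)
O(c(1, 11))*8 = -5*11*8 = -55*8 = -440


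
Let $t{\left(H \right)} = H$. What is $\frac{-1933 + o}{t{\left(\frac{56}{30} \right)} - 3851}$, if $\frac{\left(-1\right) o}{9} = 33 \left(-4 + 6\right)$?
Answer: $\frac{37905}{57737} \approx 0.65651$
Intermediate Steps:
$o = -594$ ($o = - 9 \cdot 33 \left(-4 + 6\right) = - 9 \cdot 33 \cdot 2 = \left(-9\right) 66 = -594$)
$\frac{-1933 + o}{t{\left(\frac{56}{30} \right)} - 3851} = \frac{-1933 - 594}{\frac{56}{30} - 3851} = - \frac{2527}{56 \cdot \frac{1}{30} - 3851} = - \frac{2527}{\frac{28}{15} - 3851} = - \frac{2527}{- \frac{57737}{15}} = \left(-2527\right) \left(- \frac{15}{57737}\right) = \frac{37905}{57737}$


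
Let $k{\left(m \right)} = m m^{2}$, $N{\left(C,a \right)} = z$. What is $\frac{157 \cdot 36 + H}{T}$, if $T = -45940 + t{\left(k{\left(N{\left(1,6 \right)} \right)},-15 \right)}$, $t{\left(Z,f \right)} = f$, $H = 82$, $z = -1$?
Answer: $- \frac{5734}{45955} \approx -0.12477$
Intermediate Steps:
$N{\left(C,a \right)} = -1$
$k{\left(m \right)} = m^{3}$
$T = -45955$ ($T = -45940 - 15 = -45955$)
$\frac{157 \cdot 36 + H}{T} = \frac{157 \cdot 36 + 82}{-45955} = \left(5652 + 82\right) \left(- \frac{1}{45955}\right) = 5734 \left(- \frac{1}{45955}\right) = - \frac{5734}{45955}$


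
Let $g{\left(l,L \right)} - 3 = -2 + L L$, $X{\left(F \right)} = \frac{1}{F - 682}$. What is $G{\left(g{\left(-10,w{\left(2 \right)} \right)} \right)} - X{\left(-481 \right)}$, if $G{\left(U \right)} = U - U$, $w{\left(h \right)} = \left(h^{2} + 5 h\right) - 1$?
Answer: $\frac{1}{1163} \approx 0.00085985$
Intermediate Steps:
$w{\left(h \right)} = -1 + h^{2} + 5 h$
$X{\left(F \right)} = \frac{1}{-682 + F}$
$g{\left(l,L \right)} = 1 + L^{2}$ ($g{\left(l,L \right)} = 3 + \left(-2 + L L\right) = 3 + \left(-2 + L^{2}\right) = 1 + L^{2}$)
$G{\left(U \right)} = 0$
$G{\left(g{\left(-10,w{\left(2 \right)} \right)} \right)} - X{\left(-481 \right)} = 0 - \frac{1}{-682 - 481} = 0 - \frac{1}{-1163} = 0 - - \frac{1}{1163} = 0 + \frac{1}{1163} = \frac{1}{1163}$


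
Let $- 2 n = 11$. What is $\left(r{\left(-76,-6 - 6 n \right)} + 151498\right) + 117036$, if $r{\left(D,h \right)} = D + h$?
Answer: $268485$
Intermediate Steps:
$n = - \frac{11}{2}$ ($n = \left(- \frac{1}{2}\right) 11 = - \frac{11}{2} \approx -5.5$)
$\left(r{\left(-76,-6 - 6 n \right)} + 151498\right) + 117036 = \left(\left(-76 - -27\right) + 151498\right) + 117036 = \left(\left(-76 + \left(-6 + 33\right)\right) + 151498\right) + 117036 = \left(\left(-76 + 27\right) + 151498\right) + 117036 = \left(-49 + 151498\right) + 117036 = 151449 + 117036 = 268485$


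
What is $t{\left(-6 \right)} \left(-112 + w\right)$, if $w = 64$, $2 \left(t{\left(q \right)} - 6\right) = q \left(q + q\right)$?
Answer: $-2016$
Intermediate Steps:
$t{\left(q \right)} = 6 + q^{2}$ ($t{\left(q \right)} = 6 + \frac{q \left(q + q\right)}{2} = 6 + \frac{q 2 q}{2} = 6 + \frac{2 q^{2}}{2} = 6 + q^{2}$)
$t{\left(-6 \right)} \left(-112 + w\right) = \left(6 + \left(-6\right)^{2}\right) \left(-112 + 64\right) = \left(6 + 36\right) \left(-48\right) = 42 \left(-48\right) = -2016$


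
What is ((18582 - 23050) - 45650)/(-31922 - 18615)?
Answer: 50118/50537 ≈ 0.99171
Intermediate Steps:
((18582 - 23050) - 45650)/(-31922 - 18615) = (-4468 - 45650)/(-50537) = -50118*(-1/50537) = 50118/50537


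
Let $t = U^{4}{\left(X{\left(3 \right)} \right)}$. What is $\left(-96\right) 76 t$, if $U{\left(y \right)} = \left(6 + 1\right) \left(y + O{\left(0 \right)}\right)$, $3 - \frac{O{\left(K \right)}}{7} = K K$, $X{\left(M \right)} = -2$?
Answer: $-2282923660416$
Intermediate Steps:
$O{\left(K \right)} = 21 - 7 K^{2}$ ($O{\left(K \right)} = 21 - 7 K K = 21 - 7 K^{2}$)
$U{\left(y \right)} = 147 + 7 y$ ($U{\left(y \right)} = \left(6 + 1\right) \left(y + \left(21 - 7 \cdot 0^{2}\right)\right) = 7 \left(y + \left(21 - 0\right)\right) = 7 \left(y + \left(21 + 0\right)\right) = 7 \left(y + 21\right) = 7 \left(21 + y\right) = 147 + 7 y$)
$t = 312900721$ ($t = \left(147 + 7 \left(-2\right)\right)^{4} = \left(147 - 14\right)^{4} = 133^{4} = 312900721$)
$\left(-96\right) 76 t = \left(-96\right) 76 \cdot 312900721 = \left(-7296\right) 312900721 = -2282923660416$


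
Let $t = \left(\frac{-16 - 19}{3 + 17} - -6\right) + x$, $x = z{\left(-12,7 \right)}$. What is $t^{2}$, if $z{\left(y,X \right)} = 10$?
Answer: $\frac{3249}{16} \approx 203.06$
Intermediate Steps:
$x = 10$
$t = \frac{57}{4}$ ($t = \left(\frac{-16 - 19}{3 + 17} - -6\right) + 10 = \left(- \frac{35}{20} + 6\right) + 10 = \left(\left(-35\right) \frac{1}{20} + 6\right) + 10 = \left(- \frac{7}{4} + 6\right) + 10 = \frac{17}{4} + 10 = \frac{57}{4} \approx 14.25$)
$t^{2} = \left(\frac{57}{4}\right)^{2} = \frac{3249}{16}$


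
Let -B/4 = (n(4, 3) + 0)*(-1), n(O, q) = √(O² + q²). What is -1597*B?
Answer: -31940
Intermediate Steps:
B = 20 (B = -4*(√(4² + 3²) + 0)*(-1) = -4*(√(16 + 9) + 0)*(-1) = -4*(√25 + 0)*(-1) = -4*(5 + 0)*(-1) = -20*(-1) = -4*(-5) = 20)
-1597*B = -1597*20 = -31940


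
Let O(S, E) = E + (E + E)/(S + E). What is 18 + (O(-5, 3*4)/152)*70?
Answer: 477/19 ≈ 25.105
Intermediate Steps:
O(S, E) = E + 2*E/(E + S) (O(S, E) = E + (2*E)/(E + S) = E + 2*E/(E + S))
18 + (O(-5, 3*4)/152)*70 = 18 + (((3*4)*(2 + 3*4 - 5)/(3*4 - 5))/152)*70 = 18 + ((12*(2 + 12 - 5)/(12 - 5))*(1/152))*70 = 18 + ((12*9/7)*(1/152))*70 = 18 + ((12*(⅐)*9)*(1/152))*70 = 18 + ((108/7)*(1/152))*70 = 18 + (27/266)*70 = 18 + 135/19 = 477/19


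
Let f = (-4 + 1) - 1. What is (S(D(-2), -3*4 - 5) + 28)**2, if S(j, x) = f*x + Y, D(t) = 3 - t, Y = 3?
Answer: 9801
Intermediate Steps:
f = -4 (f = -3 - 1 = -4)
S(j, x) = 3 - 4*x (S(j, x) = -4*x + 3 = 3 - 4*x)
(S(D(-2), -3*4 - 5) + 28)**2 = ((3 - 4*(-3*4 - 5)) + 28)**2 = ((3 - 4*(-12 - 5)) + 28)**2 = ((3 - 4*(-17)) + 28)**2 = ((3 + 68) + 28)**2 = (71 + 28)**2 = 99**2 = 9801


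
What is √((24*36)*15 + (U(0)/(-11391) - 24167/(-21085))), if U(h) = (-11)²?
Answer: 2*√186919226679235097955/240179235 ≈ 113.85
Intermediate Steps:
U(h) = 121
√((24*36)*15 + (U(0)/(-11391) - 24167/(-21085))) = √((24*36)*15 + (121/(-11391) - 24167/(-21085))) = √(864*15 + (121*(-1/11391) - 24167*(-1/21085))) = √(12960 + (-121/11391 + 24167/21085)) = √(12960 + 272735012/240179235) = √(3112995620612/240179235) = 2*√186919226679235097955/240179235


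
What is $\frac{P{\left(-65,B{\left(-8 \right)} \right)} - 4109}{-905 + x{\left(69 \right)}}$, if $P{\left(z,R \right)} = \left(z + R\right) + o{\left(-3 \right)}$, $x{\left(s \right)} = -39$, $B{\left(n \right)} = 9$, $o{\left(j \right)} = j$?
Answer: $\frac{521}{118} \approx 4.4153$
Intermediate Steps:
$P{\left(z,R \right)} = -3 + R + z$ ($P{\left(z,R \right)} = \left(z + R\right) - 3 = \left(R + z\right) - 3 = -3 + R + z$)
$\frac{P{\left(-65,B{\left(-8 \right)} \right)} - 4109}{-905 + x{\left(69 \right)}} = \frac{\left(-3 + 9 - 65\right) - 4109}{-905 - 39} = \frac{-59 - 4109}{-944} = \left(-4168\right) \left(- \frac{1}{944}\right) = \frac{521}{118}$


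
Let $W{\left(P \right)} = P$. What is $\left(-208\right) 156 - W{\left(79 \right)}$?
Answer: $-32527$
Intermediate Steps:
$\left(-208\right) 156 - W{\left(79 \right)} = \left(-208\right) 156 - 79 = -32448 - 79 = -32527$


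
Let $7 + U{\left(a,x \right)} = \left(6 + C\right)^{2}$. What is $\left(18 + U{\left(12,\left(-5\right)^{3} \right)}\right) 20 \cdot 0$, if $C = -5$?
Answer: $0$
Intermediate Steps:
$U{\left(a,x \right)} = -6$ ($U{\left(a,x \right)} = -7 + \left(6 - 5\right)^{2} = -7 + 1^{2} = -7 + 1 = -6$)
$\left(18 + U{\left(12,\left(-5\right)^{3} \right)}\right) 20 \cdot 0 = \left(18 - 6\right) 20 \cdot 0 = 12 \cdot 0 = 0$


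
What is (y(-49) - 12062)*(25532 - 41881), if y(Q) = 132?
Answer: 195043570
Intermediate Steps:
(y(-49) - 12062)*(25532 - 41881) = (132 - 12062)*(25532 - 41881) = -11930*(-16349) = 195043570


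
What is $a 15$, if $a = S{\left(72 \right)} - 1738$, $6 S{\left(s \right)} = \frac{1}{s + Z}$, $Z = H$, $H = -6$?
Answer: $- \frac{3441235}{132} \approx -26070.0$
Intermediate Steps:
$Z = -6$
$S{\left(s \right)} = \frac{1}{6 \left(-6 + s\right)}$ ($S{\left(s \right)} = \frac{1}{6 \left(s - 6\right)} = \frac{1}{6 \left(-6 + s\right)}$)
$a = - \frac{688247}{396}$ ($a = \frac{1}{6 \left(-6 + 72\right)} - 1738 = \frac{1}{6 \cdot 66} - 1738 = \frac{1}{6} \cdot \frac{1}{66} - 1738 = \frac{1}{396} - 1738 = - \frac{688247}{396} \approx -1738.0$)
$a 15 = \left(- \frac{688247}{396}\right) 15 = - \frac{3441235}{132}$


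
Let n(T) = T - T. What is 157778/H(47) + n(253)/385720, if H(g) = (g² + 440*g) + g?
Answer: 78889/11468 ≈ 6.8791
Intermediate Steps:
n(T) = 0
H(g) = g² + 441*g
157778/H(47) + n(253)/385720 = 157778/((47*(441 + 47))) + 0/385720 = 157778/((47*488)) + 0*(1/385720) = 157778/22936 + 0 = 157778*(1/22936) + 0 = 78889/11468 + 0 = 78889/11468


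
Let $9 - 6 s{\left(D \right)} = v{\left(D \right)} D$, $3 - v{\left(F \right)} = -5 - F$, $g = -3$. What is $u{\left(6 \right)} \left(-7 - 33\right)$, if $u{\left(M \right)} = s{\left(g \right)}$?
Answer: $-160$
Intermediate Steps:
$v{\left(F \right)} = 8 + F$ ($v{\left(F \right)} = 3 - \left(-5 - F\right) = 3 + \left(5 + F\right) = 8 + F$)
$s{\left(D \right)} = \frac{3}{2} - \frac{D \left(8 + D\right)}{6}$ ($s{\left(D \right)} = \frac{3}{2} - \frac{\left(8 + D\right) D}{6} = \frac{3}{2} - \frac{D \left(8 + D\right)}{6}$)
$u{\left(M \right)} = 4$ ($u{\left(M \right)} = \frac{3}{2} - - \frac{8 - 3}{2} = \frac{3}{2} - \left(- \frac{1}{2}\right) 5 = \frac{3}{2} + \frac{5}{2} = 4$)
$u{\left(6 \right)} \left(-7 - 33\right) = 4 \left(-7 - 33\right) = 4 \left(-40\right) = -160$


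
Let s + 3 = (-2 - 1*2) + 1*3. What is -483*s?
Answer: 1932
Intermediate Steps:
s = -4 (s = -3 + ((-2 - 1*2) + 1*3) = -3 + ((-2 - 2) + 3) = -3 + (-4 + 3) = -3 - 1 = -4)
-483*s = -483*(-4) = 1932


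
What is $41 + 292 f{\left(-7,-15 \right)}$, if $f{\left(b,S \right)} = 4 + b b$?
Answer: $15517$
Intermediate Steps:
$f{\left(b,S \right)} = 4 + b^{2}$
$41 + 292 f{\left(-7,-15 \right)} = 41 + 292 \left(4 + \left(-7\right)^{2}\right) = 41 + 292 \left(4 + 49\right) = 41 + 292 \cdot 53 = 41 + 15476 = 15517$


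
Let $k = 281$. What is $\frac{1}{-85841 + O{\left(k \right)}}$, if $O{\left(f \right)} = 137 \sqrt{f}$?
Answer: $- \frac{85841}{7363403192} - \frac{137 \sqrt{281}}{7363403192} \approx -1.197 \cdot 10^{-5}$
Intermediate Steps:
$\frac{1}{-85841 + O{\left(k \right)}} = \frac{1}{-85841 + 137 \sqrt{281}}$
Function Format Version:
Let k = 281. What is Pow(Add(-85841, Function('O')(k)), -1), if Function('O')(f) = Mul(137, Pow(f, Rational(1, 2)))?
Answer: Add(Rational(-85841, 7363403192), Mul(Rational(-137, 7363403192), Pow(281, Rational(1, 2)))) ≈ -1.1970e-5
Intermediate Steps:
Pow(Add(-85841, Function('O')(k)), -1) = Pow(Add(-85841, Mul(137, Pow(281, Rational(1, 2)))), -1)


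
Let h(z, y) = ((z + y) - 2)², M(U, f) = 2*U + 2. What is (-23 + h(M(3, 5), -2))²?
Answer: 49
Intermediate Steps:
M(U, f) = 2 + 2*U
h(z, y) = (-2 + y + z)² (h(z, y) = ((y + z) - 2)² = (-2 + y + z)²)
(-23 + h(M(3, 5), -2))² = (-23 + (-2 - 2 + (2 + 2*3))²)² = (-23 + (-2 - 2 + (2 + 6))²)² = (-23 + (-2 - 2 + 8)²)² = (-23 + 4²)² = (-23 + 16)² = (-7)² = 49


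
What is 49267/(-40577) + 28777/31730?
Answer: -395557581/1287508210 ≈ -0.30723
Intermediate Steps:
49267/(-40577) + 28777/31730 = 49267*(-1/40577) + 28777*(1/31730) = -49267/40577 + 28777/31730 = -395557581/1287508210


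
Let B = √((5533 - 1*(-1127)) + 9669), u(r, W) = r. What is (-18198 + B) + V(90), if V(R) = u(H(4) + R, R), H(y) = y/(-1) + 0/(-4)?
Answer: -18112 + √16329 ≈ -17984.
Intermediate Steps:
H(y) = -y (H(y) = y*(-1) + 0*(-¼) = -y + 0 = -y)
B = √16329 (B = √((5533 + 1127) + 9669) = √(6660 + 9669) = √16329 ≈ 127.78)
V(R) = -4 + R (V(R) = -1*4 + R = -4 + R)
(-18198 + B) + V(90) = (-18198 + √16329) + (-4 + 90) = (-18198 + √16329) + 86 = -18112 + √16329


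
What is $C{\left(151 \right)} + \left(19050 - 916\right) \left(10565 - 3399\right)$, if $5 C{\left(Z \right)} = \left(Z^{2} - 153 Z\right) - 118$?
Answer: $129948160$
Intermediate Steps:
$C{\left(Z \right)} = - \frac{118}{5} - \frac{153 Z}{5} + \frac{Z^{2}}{5}$ ($C{\left(Z \right)} = \frac{\left(Z^{2} - 153 Z\right) - 118}{5} = \frac{-118 + Z^{2} - 153 Z}{5} = - \frac{118}{5} - \frac{153 Z}{5} + \frac{Z^{2}}{5}$)
$C{\left(151 \right)} + \left(19050 - 916\right) \left(10565 - 3399\right) = \left(- \frac{118}{5} - \frac{23103}{5} + \frac{151^{2}}{5}\right) + \left(19050 - 916\right) \left(10565 - 3399\right) = \left(- \frac{118}{5} - \frac{23103}{5} + \frac{1}{5} \cdot 22801\right) + 18134 \cdot 7166 = \left(- \frac{118}{5} - \frac{23103}{5} + \frac{22801}{5}\right) + 129948244 = -84 + 129948244 = 129948160$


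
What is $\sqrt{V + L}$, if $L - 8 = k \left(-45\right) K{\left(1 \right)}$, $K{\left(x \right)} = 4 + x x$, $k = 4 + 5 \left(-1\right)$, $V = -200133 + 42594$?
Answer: $i \sqrt{157306} \approx 396.62 i$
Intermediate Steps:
$V = -157539$
$k = -1$ ($k = 4 - 5 = -1$)
$K{\left(x \right)} = 4 + x^{2}$
$L = 233$ ($L = 8 + \left(-1\right) \left(-45\right) \left(4 + 1^{2}\right) = 8 + 45 \left(4 + 1\right) = 8 + 45 \cdot 5 = 8 + 225 = 233$)
$\sqrt{V + L} = \sqrt{-157539 + 233} = \sqrt{-157306} = i \sqrt{157306}$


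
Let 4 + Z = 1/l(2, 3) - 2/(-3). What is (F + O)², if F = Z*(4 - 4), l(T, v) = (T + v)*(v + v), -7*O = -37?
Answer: 1369/49 ≈ 27.939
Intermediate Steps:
O = 37/7 (O = -⅐*(-37) = 37/7 ≈ 5.2857)
l(T, v) = 2*v*(T + v) (l(T, v) = (T + v)*(2*v) = 2*v*(T + v))
Z = -33/10 (Z = -4 + (1/(2*3*(2 + 3)) - 2/(-3)) = -4 + (1/(2*3*5) - 2*(-⅓)) = -4 + (1/30 + ⅔) = -4 + 7/10 = -33/10 ≈ -3.3000)
F = 0 (F = -33*(4 - 4)/10 = -33/10*0 = 0)
(F + O)² = (0 + 37/7)² = (37/7)² = 1369/49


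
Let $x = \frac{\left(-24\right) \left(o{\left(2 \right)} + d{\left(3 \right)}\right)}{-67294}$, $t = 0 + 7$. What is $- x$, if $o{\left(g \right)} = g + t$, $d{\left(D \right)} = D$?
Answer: $- \frac{144}{33647} \approx -0.0042797$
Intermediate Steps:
$t = 7$
$o{\left(g \right)} = 7 + g$ ($o{\left(g \right)} = g + 7 = 7 + g$)
$x = \frac{144}{33647}$ ($x = \frac{\left(-24\right) \left(\left(7 + 2\right) + 3\right)}{-67294} = - 24 \left(9 + 3\right) \left(- \frac{1}{67294}\right) = \left(-24\right) 12 \left(- \frac{1}{67294}\right) = \left(-288\right) \left(- \frac{1}{67294}\right) = \frac{144}{33647} \approx 0.0042797$)
$- x = \left(-1\right) \frac{144}{33647} = - \frac{144}{33647}$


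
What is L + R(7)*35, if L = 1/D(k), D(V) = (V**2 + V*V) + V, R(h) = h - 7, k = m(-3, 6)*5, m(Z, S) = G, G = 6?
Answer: 1/1830 ≈ 0.00054645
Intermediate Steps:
m(Z, S) = 6
k = 30 (k = 6*5 = 30)
R(h) = -7 + h
D(V) = V + 2*V**2 (D(V) = (V**2 + V**2) + V = 2*V**2 + V = V + 2*V**2)
L = 1/1830 (L = 1/(30*(1 + 2*30)) = 1/(30*(1 + 60)) = 1/(30*61) = 1/1830 ≈ 0.00054645)
L + R(7)*35 = 1/1830 + (-7 + 7)*35 = 1/1830 + 0*35 = 1/1830 + 0 = 1/1830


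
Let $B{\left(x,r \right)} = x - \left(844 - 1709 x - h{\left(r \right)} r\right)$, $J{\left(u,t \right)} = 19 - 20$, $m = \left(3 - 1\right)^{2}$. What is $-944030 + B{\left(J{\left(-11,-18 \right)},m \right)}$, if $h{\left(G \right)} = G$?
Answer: $-946568$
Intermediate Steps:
$m = 4$ ($m = 2^{2} = 4$)
$J{\left(u,t \right)} = -1$
$B{\left(x,r \right)} = -844 + r^{2} + 1710 x$ ($B{\left(x,r \right)} = x - \left(844 - 1709 x - r r\right) = x - \left(844 - r^{2} - 1709 x\right) = x + \left(-844 + r^{2} + 1709 x\right) = -844 + r^{2} + 1710 x$)
$-944030 + B{\left(J{\left(-11,-18 \right)},m \right)} = -944030 + \left(-844 + 4^{2} + 1710 \left(-1\right)\right) = -944030 - 2538 = -946568$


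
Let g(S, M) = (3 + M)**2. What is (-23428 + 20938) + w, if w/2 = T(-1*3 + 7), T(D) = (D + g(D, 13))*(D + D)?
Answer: 1670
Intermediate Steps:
T(D) = 2*D*(256 + D) (T(D) = (D + (3 + 13)**2)*(D + D) = (D + 16**2)*(2*D) = (D + 256)*(2*D) = (256 + D)*(2*D) = 2*D*(256 + D))
w = 4160 (w = 2*(2*(-1*3 + 7)*(256 + (-1*3 + 7))) = 2*(2*(-3 + 7)*(256 + (-3 + 7))) = 2*(2*4*(256 + 4)) = 2*(2*4*260) = 2*2080 = 4160)
(-23428 + 20938) + w = (-23428 + 20938) + 4160 = -2490 + 4160 = 1670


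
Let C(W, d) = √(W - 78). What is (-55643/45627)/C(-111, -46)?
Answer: 7949*I*√21/410643 ≈ 0.088707*I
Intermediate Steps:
C(W, d) = √(-78 + W)
(-55643/45627)/C(-111, -46) = (-55643/45627)/(√(-78 - 111)) = (-55643*1/45627)/(√(-189)) = -55643*(-I*√21/63)/45627 = -(-7949)*I*√21/410643 = 7949*I*√21/410643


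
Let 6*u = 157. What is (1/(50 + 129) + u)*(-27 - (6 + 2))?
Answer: -983815/1074 ≈ -916.03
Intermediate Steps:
u = 157/6 (u = (1/6)*157 = 157/6 ≈ 26.167)
(1/(50 + 129) + u)*(-27 - (6 + 2)) = (1/(50 + 129) + 157/6)*(-27 - (6 + 2)) = (1/179 + 157/6)*(-27 - 8) = (1/179 + 157/6)*(-27 - 1*8) = 28109*(-27 - 8)/1074 = (28109/1074)*(-35) = -983815/1074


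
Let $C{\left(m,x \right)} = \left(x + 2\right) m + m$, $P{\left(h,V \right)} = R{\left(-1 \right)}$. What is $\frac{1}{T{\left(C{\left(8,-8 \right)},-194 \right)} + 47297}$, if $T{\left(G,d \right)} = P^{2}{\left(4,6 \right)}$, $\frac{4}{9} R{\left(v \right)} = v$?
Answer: $\frac{16}{756833} \approx 2.1141 \cdot 10^{-5}$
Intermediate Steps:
$R{\left(v \right)} = \frac{9 v}{4}$
$P{\left(h,V \right)} = - \frac{9}{4}$ ($P{\left(h,V \right)} = \frac{9}{4} \left(-1\right) = - \frac{9}{4}$)
$C{\left(m,x \right)} = m + m \left(2 + x\right)$ ($C{\left(m,x \right)} = \left(2 + x\right) m + m = m \left(2 + x\right) + m = m + m \left(2 + x\right)$)
$T{\left(G,d \right)} = \frac{81}{16}$ ($T{\left(G,d \right)} = \left(- \frac{9}{4}\right)^{2} = \frac{81}{16}$)
$\frac{1}{T{\left(C{\left(8,-8 \right)},-194 \right)} + 47297} = \frac{1}{\frac{81}{16} + 47297} = \frac{1}{\frac{756833}{16}} = \frac{16}{756833}$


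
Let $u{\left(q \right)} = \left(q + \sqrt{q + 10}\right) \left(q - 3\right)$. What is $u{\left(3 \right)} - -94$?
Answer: $94$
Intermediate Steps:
$u{\left(q \right)} = \left(-3 + q\right) \left(q + \sqrt{10 + q}\right)$ ($u{\left(q \right)} = \left(q + \sqrt{10 + q}\right) \left(-3 + q\right) = \left(-3 + q\right) \left(q + \sqrt{10 + q}\right)$)
$u{\left(3 \right)} - -94 = \left(3^{2} - 9 - 3 \sqrt{10 + 3} + 3 \sqrt{10 + 3}\right) - -94 = \left(9 - 9 - 3 \sqrt{13} + 3 \sqrt{13}\right) + 94 = 0 + 94 = 94$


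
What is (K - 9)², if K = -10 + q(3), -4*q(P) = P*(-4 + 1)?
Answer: 4489/16 ≈ 280.56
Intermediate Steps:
q(P) = 3*P/4 (q(P) = -P*(-4 + 1)/4 = -P*(-3)/4 = -(-3)*P/4 = 3*P/4)
K = -31/4 (K = -10 + (¾)*3 = -10 + 9/4 = -31/4 ≈ -7.7500)
(K - 9)² = (-31/4 - 9)² = (-67/4)² = 4489/16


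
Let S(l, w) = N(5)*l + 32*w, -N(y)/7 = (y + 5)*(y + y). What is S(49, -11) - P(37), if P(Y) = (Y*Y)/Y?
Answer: -34689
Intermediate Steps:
N(y) = -14*y*(5 + y) (N(y) = -7*(y + 5)*(y + y) = -7*(5 + y)*2*y = -14*y*(5 + y))
S(l, w) = -700*l + 32*w (S(l, w) = (-14*5*(5 + 5))*l + 32*w = (-14*5*10)*l + 32*w = -700*l + 32*w)
P(Y) = Y (P(Y) = Y²/Y = Y)
S(49, -11) - P(37) = (-700*49 + 32*(-11)) - 1*37 = (-34300 - 352) - 37 = -34652 - 37 = -34689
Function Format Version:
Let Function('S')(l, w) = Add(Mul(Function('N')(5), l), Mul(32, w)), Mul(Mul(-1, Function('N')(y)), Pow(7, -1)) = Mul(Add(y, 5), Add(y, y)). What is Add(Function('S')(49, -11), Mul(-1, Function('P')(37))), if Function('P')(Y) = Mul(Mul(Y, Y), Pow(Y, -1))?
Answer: -34689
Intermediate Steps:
Function('N')(y) = Mul(-14, y, Add(5, y)) (Function('N')(y) = Mul(-7, Mul(Add(y, 5), Add(y, y))) = Mul(-7, Mul(Add(5, y), Mul(2, y))) = Mul(-7, Mul(2, y, Add(5, y))) = Mul(-14, y, Add(5, y)))
Function('S')(l, w) = Add(Mul(-700, l), Mul(32, w)) (Function('S')(l, w) = Add(Mul(Mul(-14, 5, Add(5, 5)), l), Mul(32, w)) = Add(Mul(Mul(-14, 5, 10), l), Mul(32, w)) = Add(Mul(-700, l), Mul(32, w)))
Function('P')(Y) = Y (Function('P')(Y) = Mul(Pow(Y, 2), Pow(Y, -1)) = Y)
Add(Function('S')(49, -11), Mul(-1, Function('P')(37))) = Add(Add(Mul(-700, 49), Mul(32, -11)), Mul(-1, 37)) = Add(Add(-34300, -352), -37) = Add(-34652, -37) = -34689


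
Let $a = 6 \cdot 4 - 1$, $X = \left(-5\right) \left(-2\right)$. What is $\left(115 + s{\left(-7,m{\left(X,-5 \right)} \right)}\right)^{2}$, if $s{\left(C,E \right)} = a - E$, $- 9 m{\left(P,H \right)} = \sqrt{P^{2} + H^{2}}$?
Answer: $\frac{1542689}{81} + \frac{460 \sqrt{5}}{3} \approx 19388.0$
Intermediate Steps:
$X = 10$
$m{\left(P,H \right)} = - \frac{\sqrt{H^{2} + P^{2}}}{9}$ ($m{\left(P,H \right)} = - \frac{\sqrt{P^{2} + H^{2}}}{9} = - \frac{\sqrt{H^{2} + P^{2}}}{9}$)
$a = 23$ ($a = 24 - 1 = 23$)
$s{\left(C,E \right)} = 23 - E$
$\left(115 + s{\left(-7,m{\left(X,-5 \right)} \right)}\right)^{2} = \left(115 + \left(23 - - \frac{\sqrt{\left(-5\right)^{2} + 10^{2}}}{9}\right)\right)^{2} = \left(115 + \left(23 - - \frac{\sqrt{25 + 100}}{9}\right)\right)^{2} = \left(115 + \left(23 - - \frac{\sqrt{125}}{9}\right)\right)^{2} = \left(115 + \left(23 - - \frac{5 \sqrt{5}}{9}\right)\right)^{2} = \left(115 + \left(23 + \frac{5 \sqrt{5}}{9}\right)\right)^{2} = \left(138 + \frac{5 \sqrt{5}}{9}\right)^{2}$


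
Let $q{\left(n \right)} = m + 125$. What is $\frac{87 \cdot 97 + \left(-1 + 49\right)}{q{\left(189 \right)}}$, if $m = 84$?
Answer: $\frac{8487}{209} \approx 40.608$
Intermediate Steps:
$q{\left(n \right)} = 209$ ($q{\left(n \right)} = 84 + 125 = 209$)
$\frac{87 \cdot 97 + \left(-1 + 49\right)}{q{\left(189 \right)}} = \frac{87 \cdot 97 + \left(-1 + 49\right)}{209} = \left(8439 + 48\right) \frac{1}{209} = 8487 \cdot \frac{1}{209} = \frac{8487}{209}$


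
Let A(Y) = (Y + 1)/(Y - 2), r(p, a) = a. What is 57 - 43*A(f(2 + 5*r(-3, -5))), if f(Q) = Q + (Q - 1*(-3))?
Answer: 253/15 ≈ 16.867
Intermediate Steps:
f(Q) = 3 + 2*Q (f(Q) = Q + (Q + 3) = Q + (3 + Q) = 3 + 2*Q)
A(Y) = (1 + Y)/(-2 + Y)
57 - 43*A(f(2 + 5*r(-3, -5))) = 57 - 43*(1 + (3 + 2*(2 + 5*(-5))))/(-2 + (3 + 2*(2 + 5*(-5)))) = 57 - 43*(1 + (3 + 2*(2 - 25)))/(-2 + (3 + 2*(2 - 25))) = 57 - 43*(1 + (3 + 2*(-23)))/(-2 + (3 + 2*(-23))) = 57 - 43*(1 + (3 - 46))/(-2 + (3 - 46)) = 57 - 43*(1 - 43)/(-2 - 43) = 57 - 43*(-42)/(-45) = 57 - (-43)*(-42)/45 = 57 - 43*14/15 = 57 - 602/15 = 253/15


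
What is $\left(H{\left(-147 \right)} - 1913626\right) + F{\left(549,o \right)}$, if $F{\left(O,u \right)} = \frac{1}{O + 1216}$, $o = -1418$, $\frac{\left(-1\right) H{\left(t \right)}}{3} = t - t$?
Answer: $- \frac{3377549889}{1765} \approx -1.9136 \cdot 10^{6}$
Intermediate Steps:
$H{\left(t \right)} = 0$ ($H{\left(t \right)} = - 3 \left(t - t\right) = \left(-3\right) 0 = 0$)
$F{\left(O,u \right)} = \frac{1}{1216 + O}$
$\left(H{\left(-147 \right)} - 1913626\right) + F{\left(549,o \right)} = \left(0 - 1913626\right) + \frac{1}{1216 + 549} = -1913626 + \frac{1}{1765} = - \frac{3377549889}{1765}$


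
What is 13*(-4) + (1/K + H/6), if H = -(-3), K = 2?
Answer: -51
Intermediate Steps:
H = 3 (H = -1*(-3) = 3)
13*(-4) + (1/K + H/6) = 13*(-4) + (1/2 + 3/6) = -52 + (1*(½) + 3*(⅙)) = -52 + (½ + ½) = -52 + 1 = -51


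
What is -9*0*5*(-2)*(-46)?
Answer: 0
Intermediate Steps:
-9*0*5*(-2)*(-46) = -0*(-2)*(-46) = -9*0*(-46) = 0*(-46) = 0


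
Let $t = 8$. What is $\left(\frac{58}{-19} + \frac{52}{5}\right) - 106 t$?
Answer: $- \frac{79862}{95} \approx -840.65$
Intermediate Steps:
$\left(\frac{58}{-19} + \frac{52}{5}\right) - 106 t = \left(\frac{58}{-19} + \frac{52}{5}\right) - 848 = \left(58 \left(- \frac{1}{19}\right) + 52 \cdot \frac{1}{5}\right) - 848 = \left(- \frac{58}{19} + \frac{52}{5}\right) - 848 = \frac{698}{95} - 848 = - \frac{79862}{95}$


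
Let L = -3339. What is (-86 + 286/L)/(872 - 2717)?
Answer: 57488/1232091 ≈ 0.046659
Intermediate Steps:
(-86 + 286/L)/(872 - 2717) = (-86 + 286/(-3339))/(872 - 2717) = (-86 + 286*(-1/3339))/(-1845) = (-86 - 286/3339)*(-1/1845) = -287440/3339*(-1/1845) = 57488/1232091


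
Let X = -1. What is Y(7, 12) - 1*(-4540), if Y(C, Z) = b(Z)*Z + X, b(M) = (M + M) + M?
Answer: 4971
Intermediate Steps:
b(M) = 3*M (b(M) = 2*M + M = 3*M)
Y(C, Z) = -1 + 3*Z² (Y(C, Z) = (3*Z)*Z - 1 = 3*Z² - 1 = -1 + 3*Z²)
Y(7, 12) - 1*(-4540) = (-1 + 3*12²) - 1*(-4540) = (-1 + 3*144) + 4540 = (-1 + 432) + 4540 = 431 + 4540 = 4971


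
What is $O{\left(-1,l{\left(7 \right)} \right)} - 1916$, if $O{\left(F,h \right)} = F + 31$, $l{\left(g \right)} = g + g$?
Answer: $-1886$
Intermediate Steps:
$l{\left(g \right)} = 2 g$
$O{\left(F,h \right)} = 31 + F$
$O{\left(-1,l{\left(7 \right)} \right)} - 1916 = \left(31 - 1\right) - 1916 = 30 - 1916 = -1886$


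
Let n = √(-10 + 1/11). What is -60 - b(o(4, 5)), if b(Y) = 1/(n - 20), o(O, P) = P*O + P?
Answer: -270320/4509 + I*√1199/4509 ≈ -59.951 + 0.0076794*I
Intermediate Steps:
n = I*√1199/11 (n = √(-10 + 1/11) = √(-109/11) = I*√1199/11 ≈ 3.1479*I)
o(O, P) = P + O*P (o(O, P) = O*P + P = P + O*P)
b(Y) = 1/(-20 + I*√1199/11) (b(Y) = 1/(I*√1199/11 - 20) = 1/(-20 + I*√1199/11))
-60 - b(o(4, 5)) = -60 - (-220/4509 - I*√1199/4509) = -60 + (220/4509 + I*√1199/4509) = -270320/4509 + I*√1199/4509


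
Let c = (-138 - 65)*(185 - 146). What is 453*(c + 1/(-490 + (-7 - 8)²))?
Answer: -950396718/265 ≈ -3.5864e+6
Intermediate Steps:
c = -7917 (c = -203*39 = -7917)
453*(c + 1/(-490 + (-7 - 8)²)) = 453*(-7917 + 1/(-490 + (-7 - 8)²)) = 453*(-7917 + 1/(-490 + (-15)²)) = 453*(-7917 + 1/(-490 + 225)) = 453*(-7917 + 1/(-265)) = 453*(-7917 - 1/265) = 453*(-2098006/265) = -950396718/265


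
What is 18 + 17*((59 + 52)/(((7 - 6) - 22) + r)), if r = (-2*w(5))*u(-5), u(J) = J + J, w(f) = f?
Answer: 3309/79 ≈ 41.886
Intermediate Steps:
u(J) = 2*J
r = 100 (r = (-2*5)*(2*(-5)) = -10*(-10) = 100)
18 + 17*((59 + 52)/(((7 - 6) - 22) + r)) = 18 + 17*((59 + 52)/(((7 - 6) - 22) + 100)) = 18 + 17*(111/((1 - 22) + 100)) = 18 + 17*(111/(-21 + 100)) = 18 + 17*(111/79) = 18 + 1887/79 = 3309/79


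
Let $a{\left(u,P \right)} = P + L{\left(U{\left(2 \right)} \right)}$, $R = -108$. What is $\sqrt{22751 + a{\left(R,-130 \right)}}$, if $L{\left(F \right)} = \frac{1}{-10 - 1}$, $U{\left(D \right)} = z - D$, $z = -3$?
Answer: $\frac{\sqrt{2737130}}{11} \approx 150.4$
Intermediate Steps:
$U{\left(D \right)} = -3 - D$
$L{\left(F \right)} = - \frac{1}{11}$ ($L{\left(F \right)} = \frac{1}{-11} = - \frac{1}{11}$)
$a{\left(u,P \right)} = - \frac{1}{11} + P$ ($a{\left(u,P \right)} = P - \frac{1}{11} = - \frac{1}{11} + P$)
$\sqrt{22751 + a{\left(R,-130 \right)}} = \sqrt{22751 - \frac{1431}{11}} = \sqrt{\frac{248830}{11}} = \frac{\sqrt{2737130}}{11}$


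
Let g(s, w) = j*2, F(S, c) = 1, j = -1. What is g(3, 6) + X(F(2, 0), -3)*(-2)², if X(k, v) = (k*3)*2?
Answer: 22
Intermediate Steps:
X(k, v) = 6*k (X(k, v) = (3*k)*2 = 6*k)
g(s, w) = -2 (g(s, w) = -1*2 = -2)
g(3, 6) + X(F(2, 0), -3)*(-2)² = -2 + (6*1)*(-2)² = -2 + 6*4 = -2 + 24 = 22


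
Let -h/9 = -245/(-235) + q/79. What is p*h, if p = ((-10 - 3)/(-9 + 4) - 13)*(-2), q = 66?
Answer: -6526728/18565 ≈ -351.56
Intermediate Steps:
h = -62757/3713 (h = -9*(-245/(-235) + 66/79) = -9*(-245*(-1/235) + 66*(1/79)) = -9*(49/47 + 66/79) = -9*6973/3713 = -62757/3713 ≈ -16.902)
p = 104/5 (p = (-13/(-5) - 13)*(-2) = (-13*(-⅕) - 13)*(-2) = (13/5 - 13)*(-2) = -52/5*(-2) = 104/5 ≈ 20.800)
p*h = (104/5)*(-62757/3713) = -6526728/18565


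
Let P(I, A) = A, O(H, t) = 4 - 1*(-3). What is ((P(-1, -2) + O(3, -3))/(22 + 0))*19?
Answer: 95/22 ≈ 4.3182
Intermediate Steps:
O(H, t) = 7 (O(H, t) = 4 + 3 = 7)
((P(-1, -2) + O(3, -3))/(22 + 0))*19 = ((-2 + 7)/(22 + 0))*19 = (5/22)*19 = 95/22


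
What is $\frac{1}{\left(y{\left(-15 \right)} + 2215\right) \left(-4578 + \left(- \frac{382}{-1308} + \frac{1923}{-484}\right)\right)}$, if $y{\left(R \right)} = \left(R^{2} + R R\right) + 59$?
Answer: $- \frac{13189}{164605305181} \approx -8.0125 \cdot 10^{-8}$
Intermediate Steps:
$y{\left(R \right)} = 59 + 2 R^{2}$ ($y{\left(R \right)} = \left(R^{2} + R^{2}\right) + 59 = 2 R^{2} + 59 = 59 + 2 R^{2}$)
$\frac{1}{\left(y{\left(-15 \right)} + 2215\right) \left(-4578 + \left(- \frac{382}{-1308} + \frac{1923}{-484}\right)\right)} = \frac{1}{\left(\left(59 + 2 \left(-15\right)^{2}\right) + 2215\right) \left(-4578 + \left(- \frac{382}{-1308} + \frac{1923}{-484}\right)\right)} = \frac{1}{\left(\left(59 + 2 \cdot 225\right) + 2215\right) \left(-4578 + \left(\left(-382\right) \left(- \frac{1}{1308}\right) + 1923 \left(- \frac{1}{484}\right)\right)\right)} = \frac{1}{\left(\left(59 + 450\right) + 2215\right) \left(-4578 + \left(\frac{191}{654} - \frac{1923}{484}\right)\right)} = \frac{1}{\left(509 + 2215\right) \left(-4578 - \frac{582599}{158268}\right)} = \frac{1}{2724 \left(- \frac{725133503}{158268}\right)} = \frac{1}{- \frac{164605305181}{13189}} = - \frac{13189}{164605305181}$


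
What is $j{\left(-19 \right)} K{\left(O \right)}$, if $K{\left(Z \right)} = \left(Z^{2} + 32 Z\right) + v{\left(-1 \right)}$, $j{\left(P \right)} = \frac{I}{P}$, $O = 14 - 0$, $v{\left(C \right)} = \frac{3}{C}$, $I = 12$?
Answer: $- \frac{7692}{19} \approx -404.84$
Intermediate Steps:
$O = 14$ ($O = 14 + 0 = 14$)
$j{\left(P \right)} = \frac{12}{P}$
$K{\left(Z \right)} = -3 + Z^{2} + 32 Z$ ($K{\left(Z \right)} = \left(Z^{2} + 32 Z\right) + \frac{3}{-1} = \left(Z^{2} + 32 Z\right) + 3 \left(-1\right) = \left(Z^{2} + 32 Z\right) - 3 = -3 + Z^{2} + 32 Z$)
$j{\left(-19 \right)} K{\left(O \right)} = \frac{12}{-19} \left(-3 + 14^{2} + 32 \cdot 14\right) = 12 \left(- \frac{1}{19}\right) \left(-3 + 196 + 448\right) = \left(- \frac{12}{19}\right) 641 = - \frac{7692}{19}$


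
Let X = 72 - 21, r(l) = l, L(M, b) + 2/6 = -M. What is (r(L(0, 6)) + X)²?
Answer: 23104/9 ≈ 2567.1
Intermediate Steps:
L(M, b) = -⅓ - M
X = 51
(r(L(0, 6)) + X)² = ((-⅓ - 1*0) + 51)² = ((-⅓ + 0) + 51)² = (-⅓ + 51)² = (152/3)² = 23104/9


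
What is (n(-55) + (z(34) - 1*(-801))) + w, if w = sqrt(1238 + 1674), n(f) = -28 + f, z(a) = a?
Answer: 752 + 4*sqrt(182) ≈ 805.96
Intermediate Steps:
w = 4*sqrt(182) (w = sqrt(2912) = 4*sqrt(182) ≈ 53.963)
(n(-55) + (z(34) - 1*(-801))) + w = ((-28 - 55) + (34 - 1*(-801))) + 4*sqrt(182) = (-83 + (34 + 801)) + 4*sqrt(182) = (-83 + 835) + 4*sqrt(182) = 752 + 4*sqrt(182)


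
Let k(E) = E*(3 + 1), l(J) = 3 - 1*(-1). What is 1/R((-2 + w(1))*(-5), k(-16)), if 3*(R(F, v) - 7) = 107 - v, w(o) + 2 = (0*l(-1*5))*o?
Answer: 1/64 ≈ 0.015625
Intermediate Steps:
l(J) = 4 (l(J) = 3 + 1 = 4)
w(o) = -2 (w(o) = -2 + (0*4)*o = -2 + 0*o = -2 + 0 = -2)
k(E) = 4*E (k(E) = E*4 = 4*E)
R(F, v) = 128/3 - v/3 (R(F, v) = 7 + (107 - v)/3 = 7 + (107/3 - v/3) = 128/3 - v/3)
1/R((-2 + w(1))*(-5), k(-16)) = 1/(128/3 - 4*(-16)/3) = 1/(128/3 - ⅓*(-64)) = 1/(128/3 + 64/3) = 1/64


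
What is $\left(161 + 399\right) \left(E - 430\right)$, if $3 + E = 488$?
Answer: $30800$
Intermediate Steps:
$E = 485$ ($E = -3 + 488 = 485$)
$\left(161 + 399\right) \left(E - 430\right) = \left(161 + 399\right) \left(485 - 430\right) = 560 \cdot 55 = 30800$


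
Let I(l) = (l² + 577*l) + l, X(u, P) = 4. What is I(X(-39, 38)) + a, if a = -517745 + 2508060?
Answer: 1992643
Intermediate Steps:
a = 1990315
I(l) = l² + 578*l
I(X(-39, 38)) + a = 4*(578 + 4) + 1990315 = 4*582 + 1990315 = 2328 + 1990315 = 1992643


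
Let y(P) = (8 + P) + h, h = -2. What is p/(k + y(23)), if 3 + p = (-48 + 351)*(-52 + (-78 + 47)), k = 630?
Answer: -25152/659 ≈ -38.167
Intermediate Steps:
y(P) = 6 + P (y(P) = (8 + P) - 2 = 6 + P)
p = -25152 (p = -3 + (-48 + 351)*(-52 + (-78 + 47)) = -3 + 303*(-52 - 31) = -3 + 303*(-83) = -3 - 25149 = -25152)
p/(k + y(23)) = -25152/(630 + (6 + 23)) = -25152/(630 + 29) = -25152/659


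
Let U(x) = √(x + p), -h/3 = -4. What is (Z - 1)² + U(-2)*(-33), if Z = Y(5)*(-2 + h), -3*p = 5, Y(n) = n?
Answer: 2401 - 11*I*√33 ≈ 2401.0 - 63.19*I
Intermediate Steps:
h = 12 (h = -3*(-4) = 12)
p = -5/3 (p = -⅓*5 = -5/3 ≈ -1.6667)
Z = 50 (Z = 5*(-2 + 12) = 5*10 = 50)
U(x) = √(-5/3 + x) (U(x) = √(x - 5/3) = √(-5/3 + x))
(Z - 1)² + U(-2)*(-33) = (50 - 1)² + (√(-15 + 9*(-2))/3)*(-33) = 49² + (√(-15 - 18)/3)*(-33) = 2401 + (√(-33)/3)*(-33) = 2401 + ((I*√33)/3)*(-33) = 2401 + (I*√33/3)*(-33) = 2401 - 11*I*√33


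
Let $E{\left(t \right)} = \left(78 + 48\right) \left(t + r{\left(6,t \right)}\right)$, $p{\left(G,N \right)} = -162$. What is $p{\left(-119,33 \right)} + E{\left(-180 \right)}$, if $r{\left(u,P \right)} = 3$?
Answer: $-22464$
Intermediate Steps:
$E{\left(t \right)} = 378 + 126 t$ ($E{\left(t \right)} = \left(78 + 48\right) \left(t + 3\right) = 126 \left(3 + t\right) = 378 + 126 t$)
$p{\left(-119,33 \right)} + E{\left(-180 \right)} = -162 + \left(378 + 126 \left(-180\right)\right) = -162 + \left(378 - 22680\right) = -162 - 22302 = -22464$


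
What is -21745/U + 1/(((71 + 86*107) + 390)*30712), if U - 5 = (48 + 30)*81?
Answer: -6453264861397/1876477064088 ≈ -3.4390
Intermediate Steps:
U = 6323 (U = 5 + (48 + 30)*81 = 5 + 78*81 = 5 + 6318 = 6323)
-21745/U + 1/(((71 + 86*107) + 390)*30712) = -21745/6323 + 1/(((71 + 86*107) + 390)*30712) = -21745*1/6323 + (1/30712)/((71 + 9202) + 390) = -21745/6323 + (1/30712)/(9273 + 390) = -21745/6323 + (1/30712)/9663 = -21745/6323 + (1/9663)*(1/30712) = -21745/6323 + 1/296770056 = -6453264861397/1876477064088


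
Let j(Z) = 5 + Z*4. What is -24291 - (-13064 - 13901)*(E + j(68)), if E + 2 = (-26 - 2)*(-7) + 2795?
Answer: 88043399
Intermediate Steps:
j(Z) = 5 + 4*Z
E = 2989 (E = -2 + ((-26 - 2)*(-7) + 2795) = -2 + (-28*(-7) + 2795) = -2 + (196 + 2795) = -2 + 2991 = 2989)
-24291 - (-13064 - 13901)*(E + j(68)) = -24291 - (-13064 - 13901)*(2989 + (5 + 4*68)) = -24291 - (-26965)*(2989 + (5 + 272)) = -24291 - (-26965)*(2989 + 277) = -24291 - (-26965)*3266 = -24291 - 1*(-88067690) = -24291 + 88067690 = 88043399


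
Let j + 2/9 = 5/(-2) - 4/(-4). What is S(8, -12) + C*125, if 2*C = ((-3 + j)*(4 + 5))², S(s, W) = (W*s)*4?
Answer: 900053/8 ≈ 1.1251e+5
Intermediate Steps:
j = -31/18 (j = -2/9 + (5/(-2) - 4/(-4)) = -2/9 + (5*(-½) - 4*(-¼)) = -2/9 + (-5/2 + 1) = -2/9 - 3/2 = -31/18 ≈ -1.7222)
S(s, W) = 4*W*s
C = 7225/8 (C = ((-3 - 31/18)*(4 + 5))²/2 = (-85/18*9)²/2 = (-85/2)²/2 = (½)*(7225/4) = 7225/8 ≈ 903.13)
S(8, -12) + C*125 = 4*(-12)*8 + (7225/8)*125 = -384 + 903125/8 = 900053/8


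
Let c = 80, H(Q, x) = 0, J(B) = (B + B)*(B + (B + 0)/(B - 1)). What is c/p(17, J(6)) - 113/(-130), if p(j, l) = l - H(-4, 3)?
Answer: 6301/3510 ≈ 1.7952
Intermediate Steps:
J(B) = 2*B*(B + B/(-1 + B)) (J(B) = (2*B)*(B + B/(-1 + B)) = 2*B*(B + B/(-1 + B)))
p(j, l) = l (p(j, l) = l - 1*0 = l + 0 = l)
c/p(17, J(6)) - 113/(-130) = 80/((2*6³/(-1 + 6))) - 113/(-130) = 80/((2*216/5)) - 113*(-1/130) = 80/((2*216*(⅕))) + 113/130 = 80/(432/5) + 113/130 = 80*(5/432) + 113/130 = 25/27 + 113/130 = 6301/3510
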